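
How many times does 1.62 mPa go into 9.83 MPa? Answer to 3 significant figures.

(9.83 × 10^6) / (1.62 × 10^-3) = 6.068 × 10^9

6070000000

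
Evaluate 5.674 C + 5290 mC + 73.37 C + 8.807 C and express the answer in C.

93.141 C

In C:
  5.674 C → 5.674
  5290 mC = 5290e-3 C = 5.29
  73.37 C → 73.37
  8.807 C → 8.807
Sum: 5.674 + 5.29 + 73.37 + 8.807 = 93.141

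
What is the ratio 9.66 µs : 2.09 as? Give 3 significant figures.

(9.66e-6) / (2.09e-18) = 4.622e12

4620000000000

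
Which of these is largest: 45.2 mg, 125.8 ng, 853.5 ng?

45.2 mg

45.2 mg = 0.0452 g
125.8 ng = 0.0000001258 g
853.5 ng = 0.0000008535 g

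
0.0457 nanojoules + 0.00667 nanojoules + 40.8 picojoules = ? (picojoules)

In picojoules:
  0.0457 nanojoules = 0.0457 × 10³ picojoules = 45.7
  0.00667 nanojoules = 0.00667 × 10³ picojoules = 6.67
  40.8 picojoules → 40.8
Sum: 45.7 + 6.67 + 40.8 = 93.17

93.17 picojoules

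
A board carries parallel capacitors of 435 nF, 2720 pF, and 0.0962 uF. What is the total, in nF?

533.92 nF

In nF:
  435 nF → 435
  2720 pF = 2720 × 10^-3 nF = 2.72
  0.0962 uF = 0.0962 × 10^3 nF = 96.2
Sum: 435 + 2.72 + 96.2 = 533.92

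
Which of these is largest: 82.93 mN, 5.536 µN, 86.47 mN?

86.47 mN

82.93 mN = 0.08293 N
5.536 µN = 0.000005536 N
86.47 mN = 0.08647 N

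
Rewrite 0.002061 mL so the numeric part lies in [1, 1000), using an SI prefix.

2.061 μL

= 2.061 × 10⁻⁶ L; 10⁻⁶ is micro.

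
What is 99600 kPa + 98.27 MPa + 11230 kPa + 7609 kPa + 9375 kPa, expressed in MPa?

226.084 MPa

In MPa:
  99600 kPa = 99600 × 10⁻³ MPa = 99.6
  98.27 MPa → 98.27
  11230 kPa = 11230 × 10⁻³ MPa = 11.23
  7609 kPa = 7609 × 10⁻³ MPa = 7.609
  9375 kPa = 9375 × 10⁻³ MPa = 9.375
Sum: 99.6 + 98.27 + 11.23 + 7.609 + 9.375 = 226.084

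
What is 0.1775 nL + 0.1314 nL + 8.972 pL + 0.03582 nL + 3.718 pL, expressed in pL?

In pL:
  0.1775 nL = 0.1775 × 10³ pL = 177.5
  0.1314 nL = 0.1314 × 10³ pL = 131.4
  8.972 pL → 8.972
  0.03582 nL = 0.03582 × 10³ pL = 35.82
  3.718 pL → 3.718
Sum: 177.5 + 131.4 + 8.972 + 35.82 + 3.718 = 357.41

357.41 pL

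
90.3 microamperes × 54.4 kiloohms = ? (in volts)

4.91232 volts

90.3 × 10^-6 × 54.4 × 10^3 = 4912.32 × 10^-3 V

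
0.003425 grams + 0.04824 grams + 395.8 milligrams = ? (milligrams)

In milligrams:
  0.003425 grams = 0.003425e3 milligrams = 3.425
  0.04824 grams = 0.04824e3 milligrams = 48.24
  395.8 milligrams → 395.8
Sum: 3.425 + 48.24 + 395.8 = 447.465

447.465 milligrams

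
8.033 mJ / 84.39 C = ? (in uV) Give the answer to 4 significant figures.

95.19 uV

(8.033 × 10⁻³) / (84.39) = 0.095189 × 10⁻³ V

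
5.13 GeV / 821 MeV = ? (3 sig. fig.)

6.25

(5.13e9) / (821e6) = 0.006248e3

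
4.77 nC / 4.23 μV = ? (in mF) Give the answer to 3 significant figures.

1.13 mF

(4.77 × 10^-9) / (4.23 × 10^-6) = 1.1277 × 10^-3 F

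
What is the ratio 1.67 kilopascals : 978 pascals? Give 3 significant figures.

(1.67 × 10³) / (978) = 0.001708 × 10³

1.71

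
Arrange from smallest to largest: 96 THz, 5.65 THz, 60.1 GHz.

96 THz = 96000000000000 Hz
5.65 THz = 5650000000000 Hz
60.1 GHz = 60100000000 Hz

60.1 GHz < 5.65 THz < 96 THz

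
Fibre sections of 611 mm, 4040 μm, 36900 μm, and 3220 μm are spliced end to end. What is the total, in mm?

655.16 mm

In mm:
  611 mm → 611
  4040 μm = 4040e-3 mm = 4.04
  36900 μm = 36900e-3 mm = 36.9
  3220 μm = 3220e-3 mm = 3.22
Sum: 611 + 4.04 + 36.9 + 3.22 = 655.16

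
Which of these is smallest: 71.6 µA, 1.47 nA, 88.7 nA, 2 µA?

71.6 µA = 0.0000716 A
1.47 nA = 0.00000000147 A
88.7 nA = 0.0000000887 A
2 µA = 0.000002 A

1.47 nA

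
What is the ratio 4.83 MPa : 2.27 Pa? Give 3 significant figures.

2130000

(4.83 × 10^6) / (2.27) = 2.128 × 10^6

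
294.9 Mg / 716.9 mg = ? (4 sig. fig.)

411400000

(294.9 × 10^6) / (716.9 × 10^-3) = 0.41135 × 10^9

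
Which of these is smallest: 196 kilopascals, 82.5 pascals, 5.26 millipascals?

196 kilopascals = 196000 pascals
82.5 pascals = 82.5 pascals
5.26 millipascals = 0.00526 pascals

5.26 millipascals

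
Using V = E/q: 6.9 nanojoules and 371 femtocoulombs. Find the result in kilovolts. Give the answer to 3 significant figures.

18.6 kilovolts

(6.9e-9) / (371e-15) = 0.018598e6 V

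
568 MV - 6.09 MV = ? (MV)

In MV:
  568 MV → 568
  6.09 MV → 6.09
Difference: 568 - 6.09 = 561.91

561.91 MV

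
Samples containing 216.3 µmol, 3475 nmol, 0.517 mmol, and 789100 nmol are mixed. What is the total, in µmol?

1525.875 µmol

In µmol:
  216.3 µmol → 216.3
  3475 nmol = 3475e-3 µmol = 3.475
  0.517 mmol = 0.517e3 µmol = 517
  789100 nmol = 789100e-3 µmol = 789.1
Sum: 216.3 + 3.475 + 517 + 789.1 = 1525.875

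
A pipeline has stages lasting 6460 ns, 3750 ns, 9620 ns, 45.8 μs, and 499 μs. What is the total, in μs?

In μs:
  6460 ns = 6460 × 10^-3 μs = 6.46
  3750 ns = 3750 × 10^-3 μs = 3.75
  9620 ns = 9620 × 10^-3 μs = 9.62
  45.8 μs → 45.8
  499 μs → 499
Sum: 6.46 + 3.75 + 9.62 + 45.8 + 499 = 564.63

564.63 μs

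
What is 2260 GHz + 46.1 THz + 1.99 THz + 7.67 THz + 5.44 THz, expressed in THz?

63.46 THz

In THz:
  2260 GHz = 2260e-3 THz = 2.26
  46.1 THz → 46.1
  1.99 THz → 1.99
  7.67 THz → 7.67
  5.44 THz → 5.44
Sum: 2.26 + 46.1 + 1.99 + 7.67 + 5.44 = 63.46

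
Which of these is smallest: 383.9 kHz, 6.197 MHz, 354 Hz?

354 Hz

383.9 kHz = 383900 Hz
6.197 MHz = 6197000 Hz
354 Hz = 354 Hz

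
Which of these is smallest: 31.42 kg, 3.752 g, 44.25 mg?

31.42 kg = 31420 g
3.752 g = 3.752 g
44.25 mg = 0.04425 g

44.25 mg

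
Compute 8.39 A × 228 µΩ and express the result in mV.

8.39 × 228e-6 = 1912.92e-6 V

1.91292 mV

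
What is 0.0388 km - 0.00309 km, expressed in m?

In m:
  0.0388 km = 0.0388 × 10^3 m = 38.8
  0.00309 km = 0.00309 × 10^3 m = 3.09
Difference: 38.8 - 3.09 = 35.71

35.71 m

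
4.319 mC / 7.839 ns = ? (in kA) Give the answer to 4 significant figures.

(4.319e-3) / (7.839e-9) = 0.550963e6 A

551.0 kA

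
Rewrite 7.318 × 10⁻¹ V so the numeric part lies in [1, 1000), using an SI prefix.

= 731.8 × 10⁻³ V; 10⁻³ is milli.

731.8 mV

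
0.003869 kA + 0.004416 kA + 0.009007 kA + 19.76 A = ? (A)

37.052 A

In A:
  0.003869 kA = 0.003869e3 A = 3.869
  0.004416 kA = 0.004416e3 A = 4.416
  0.009007 kA = 0.009007e3 A = 9.007
  19.76 A → 19.76
Sum: 3.869 + 4.416 + 9.007 + 19.76 = 37.052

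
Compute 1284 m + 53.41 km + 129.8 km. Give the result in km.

In km:
  1284 m = 1284 × 10^-3 km = 1.284
  53.41 km → 53.41
  129.8 km → 129.8
Sum: 1.284 + 53.41 + 129.8 = 184.494

184.494 km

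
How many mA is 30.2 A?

(no prefix) = 10⁰, milli = 10⁻³; factor is 10³.
30.2 × 10³ = 30200

30200 mA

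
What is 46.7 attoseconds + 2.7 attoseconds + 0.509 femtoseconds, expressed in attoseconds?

558.4 attoseconds

In attoseconds:
  46.7 attoseconds → 46.7
  2.7 attoseconds → 2.7
  0.509 femtoseconds = 0.509 × 10^3 attoseconds = 509
Sum: 46.7 + 2.7 + 509 = 558.4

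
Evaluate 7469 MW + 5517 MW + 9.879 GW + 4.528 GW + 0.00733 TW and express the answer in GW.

In GW:
  7469 MW = 7469 × 10⁻³ GW = 7.469
  5517 MW = 5517 × 10⁻³ GW = 5.517
  9.879 GW → 9.879
  4.528 GW → 4.528
  0.00733 TW = 0.00733 × 10³ GW = 7.33
Sum: 7.469 + 5.517 + 9.879 + 4.528 + 7.33 = 34.723

34.723 GW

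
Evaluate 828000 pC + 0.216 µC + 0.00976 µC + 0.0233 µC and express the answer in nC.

1077.06 nC

In nC:
  828000 pC = 828000e-3 nC = 828
  0.216 µC = 0.216e3 nC = 216
  0.00976 µC = 0.00976e3 nC = 9.76
  0.0233 µC = 0.0233e3 nC = 23.3
Sum: 828 + 216 + 9.76 + 23.3 = 1077.06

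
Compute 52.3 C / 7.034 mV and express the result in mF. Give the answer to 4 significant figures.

7435000 mF

(52.3) / (7.034 × 10⁻³) = 7.43531 × 10³ F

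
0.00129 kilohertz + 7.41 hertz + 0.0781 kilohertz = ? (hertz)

86.8 hertz

In hertz:
  0.00129 kilohertz = 0.00129e3 hertz = 1.29
  7.41 hertz → 7.41
  0.0781 kilohertz = 0.0781e3 hertz = 78.1
Sum: 1.29 + 7.41 + 78.1 = 86.8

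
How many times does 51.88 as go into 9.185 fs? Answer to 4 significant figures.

177.0

(9.185 × 10⁻¹⁵) / (51.88 × 10⁻¹⁸) = 0.17704 × 10³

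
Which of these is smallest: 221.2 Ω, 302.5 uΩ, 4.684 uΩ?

4.684 uΩ

221.2 Ω = 221.2 Ω
302.5 uΩ = 0.0003025 Ω
4.684 uΩ = 0.000004684 Ω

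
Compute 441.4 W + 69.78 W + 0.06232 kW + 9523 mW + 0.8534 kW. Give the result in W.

1436.423 W

In W:
  441.4 W → 441.4
  69.78 W → 69.78
  0.06232 kW = 0.06232e3 W = 62.32
  9523 mW = 9523e-3 W = 9.523
  0.8534 kW = 0.8534e3 W = 853.4
Sum: 441.4 + 69.78 + 62.32 + 9.523 + 853.4 = 1436.423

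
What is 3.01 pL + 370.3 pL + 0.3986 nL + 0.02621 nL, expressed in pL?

798.12 pL

In pL:
  3.01 pL → 3.01
  370.3 pL → 370.3
  0.3986 nL = 0.3986 × 10³ pL = 398.6
  0.02621 nL = 0.02621 × 10³ pL = 26.21
Sum: 3.01 + 370.3 + 398.6 + 26.21 = 798.12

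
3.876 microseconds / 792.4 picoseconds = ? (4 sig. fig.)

4891

(3.876e-6) / (792.4e-12) = 0.0048915e6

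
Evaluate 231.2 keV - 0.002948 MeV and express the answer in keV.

228.252 keV

In keV:
  231.2 keV → 231.2
  0.002948 MeV = 0.002948e3 keV = 2.948
Difference: 231.2 - 2.948 = 228.252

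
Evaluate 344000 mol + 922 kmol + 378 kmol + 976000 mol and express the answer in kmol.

In kmol:
  344000 mol = 344000e-3 kmol = 344
  922 kmol → 922
  378 kmol → 378
  976000 mol = 976000e-3 kmol = 976
Sum: 344 + 922 + 378 + 976 = 2620

2620 kmol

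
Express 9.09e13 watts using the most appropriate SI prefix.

90.9 terawatts

= 90.9e12 watts; 1e12 is tera.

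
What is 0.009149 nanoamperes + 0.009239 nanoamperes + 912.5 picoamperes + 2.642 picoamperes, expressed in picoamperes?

933.53 picoamperes

In picoamperes:
  0.009149 nanoamperes = 0.009149 × 10^3 picoamperes = 9.149
  0.009239 nanoamperes = 0.009239 × 10^3 picoamperes = 9.239
  912.5 picoamperes → 912.5
  2.642 picoamperes → 2.642
Sum: 9.149 + 9.239 + 912.5 + 2.642 = 933.53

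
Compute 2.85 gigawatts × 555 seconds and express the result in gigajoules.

2.85e9 × 555 = 1581.75e9 J

1581.75 gigajoules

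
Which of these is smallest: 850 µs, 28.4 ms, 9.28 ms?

850 µs

850 µs = 0.00085 s
28.4 ms = 0.0284 s
9.28 ms = 0.00928 s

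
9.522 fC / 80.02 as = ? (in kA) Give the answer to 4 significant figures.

(9.522 × 10^-15) / (80.02 × 10^-18) = 0.118995 × 10^3 A

0.1190 kA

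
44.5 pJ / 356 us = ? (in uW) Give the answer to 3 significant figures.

(44.5 × 10^-12) / (356 × 10^-6) = 0.125 × 10^-6 W

0.125 uW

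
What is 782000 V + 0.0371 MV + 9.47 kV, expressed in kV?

828.57 kV

In kV:
  782000 V = 782000e-3 kV = 782
  0.0371 MV = 0.0371e3 kV = 37.1
  9.47 kV → 9.47
Sum: 782 + 37.1 + 9.47 = 828.57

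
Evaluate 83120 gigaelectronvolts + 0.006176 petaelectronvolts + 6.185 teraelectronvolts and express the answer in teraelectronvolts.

In teraelectronvolts:
  83120 gigaelectronvolts = 83120 × 10^-3 teraelectronvolts = 83.12
  0.006176 petaelectronvolts = 0.006176 × 10^3 teraelectronvolts = 6.176
  6.185 teraelectronvolts → 6.185
Sum: 83.12 + 6.176 + 6.185 = 95.481

95.481 teraelectronvolts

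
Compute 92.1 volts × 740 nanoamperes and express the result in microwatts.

68.154 microwatts

92.1 × 740e-9 = 68154e-9 W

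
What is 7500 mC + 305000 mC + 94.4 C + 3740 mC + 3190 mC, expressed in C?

In C:
  7500 mC = 7500 × 10^-3 C = 7.5
  305000 mC = 305000 × 10^-3 C = 305
  94.4 C → 94.4
  3740 mC = 3740 × 10^-3 C = 3.74
  3190 mC = 3190 × 10^-3 C = 3.19
Sum: 7.5 + 305 + 94.4 + 3.74 + 3.19 = 413.83

413.83 C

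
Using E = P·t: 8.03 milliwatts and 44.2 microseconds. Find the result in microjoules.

0.354926 microjoules

8.03 × 10^-3 × 44.2 × 10^-6 = 354.926 × 10^-9 J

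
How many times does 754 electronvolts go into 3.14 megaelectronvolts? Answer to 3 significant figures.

4160

(3.14 × 10^6) / (754) = 0.004164 × 10^6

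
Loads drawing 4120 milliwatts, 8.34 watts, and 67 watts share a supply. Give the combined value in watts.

In watts:
  4120 milliwatts = 4120 × 10⁻³ watts = 4.12
  8.34 watts → 8.34
  67 watts → 67
Sum: 4.12 + 8.34 + 67 = 79.46

79.46 watts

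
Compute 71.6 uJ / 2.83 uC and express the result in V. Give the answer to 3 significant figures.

25.3 V

(71.6e-6) / (2.83e-6) = 25.3 V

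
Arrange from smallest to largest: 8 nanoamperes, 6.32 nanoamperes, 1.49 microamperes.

6.32 nanoamperes < 8 nanoamperes < 1.49 microamperes

8 nanoamperes = 0.000000008 amperes
6.32 nanoamperes = 0.00000000632 amperes
1.49 microamperes = 0.00000149 amperes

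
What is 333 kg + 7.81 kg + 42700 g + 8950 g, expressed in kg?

392.46 kg

In kg:
  333 kg → 333
  7.81 kg → 7.81
  42700 g = 42700 × 10⁻³ kg = 42.7
  8950 g = 8950 × 10⁻³ kg = 8.95
Sum: 333 + 7.81 + 42.7 + 8.95 = 392.46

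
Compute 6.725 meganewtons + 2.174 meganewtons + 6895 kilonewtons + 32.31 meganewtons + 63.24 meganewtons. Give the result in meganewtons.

In meganewtons:
  6.725 meganewtons → 6.725
  2.174 meganewtons → 2.174
  6895 kilonewtons = 6895e-3 meganewtons = 6.895
  32.31 meganewtons → 32.31
  63.24 meganewtons → 63.24
Sum: 6.725 + 2.174 + 6.895 + 32.31 + 63.24 = 111.344

111.344 meganewtons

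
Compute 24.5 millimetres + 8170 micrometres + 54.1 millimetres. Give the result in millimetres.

In millimetres:
  24.5 millimetres → 24.5
  8170 micrometres = 8170 × 10⁻³ millimetres = 8.17
  54.1 millimetres → 54.1
Sum: 24.5 + 8.17 + 54.1 = 86.77

86.77 millimetres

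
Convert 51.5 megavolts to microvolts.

51500000000000 microvolts

mega = 10^6, micro = 10^-6; factor is 10^12.
51.5 × 10^12 = 51500000000000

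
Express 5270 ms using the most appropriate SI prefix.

= 5.27 s; mantissa already in [1, 1000).

5.27 s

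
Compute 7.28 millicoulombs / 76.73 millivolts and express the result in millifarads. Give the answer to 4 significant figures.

94.88 millifarads

(7.28e-3) / (76.73e-3) = 0.0948781 F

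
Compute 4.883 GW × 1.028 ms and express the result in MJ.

4.883e9 × 1.028e-3 = 5.019724e6 J

5.019724 MJ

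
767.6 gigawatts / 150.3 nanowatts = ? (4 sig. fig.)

5107000000000000000

(767.6e9) / (150.3e-9) = 5.1071e18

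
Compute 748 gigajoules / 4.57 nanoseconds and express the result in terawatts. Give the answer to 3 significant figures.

(748 × 10^9) / (4.57 × 10^-9) = 163.68 × 10^18 W

164000000 terawatts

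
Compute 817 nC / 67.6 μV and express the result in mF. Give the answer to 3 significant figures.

12.1 mF

(817 × 10^-9) / (67.6 × 10^-6) = 12.086 × 10^-3 F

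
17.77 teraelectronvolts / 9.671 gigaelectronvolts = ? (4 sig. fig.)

1837

(17.77 × 10^12) / (9.671 × 10^9) = 1.8375 × 10^3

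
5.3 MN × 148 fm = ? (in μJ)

0.7844 μJ

5.3e6 × 148e-15 = 784.4e-9 J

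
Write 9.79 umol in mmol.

micro = 1e-6, milli = 1e-3; factor is 1e-3.
9.79 × 1e-3 = 0.00979

0.00979 mmol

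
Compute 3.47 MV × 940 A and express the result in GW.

3.47e6 × 940 = 3261.8e6 W

3.2618 GW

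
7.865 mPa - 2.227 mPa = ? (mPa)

In mPa:
  7.865 mPa → 7.865
  2.227 mPa → 2.227
Difference: 7.865 - 2.227 = 5.638

5.638 mPa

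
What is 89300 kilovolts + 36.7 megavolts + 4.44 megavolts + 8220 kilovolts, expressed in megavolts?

In megavolts:
  89300 kilovolts = 89300e-3 megavolts = 89.3
  36.7 megavolts → 36.7
  4.44 megavolts → 4.44
  8220 kilovolts = 8220e-3 megavolts = 8.22
Sum: 89.3 + 36.7 + 4.44 + 8.22 = 138.66

138.66 megavolts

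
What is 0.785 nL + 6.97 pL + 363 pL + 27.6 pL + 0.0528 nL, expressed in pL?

1235.37 pL

In pL:
  0.785 nL = 0.785 × 10³ pL = 785
  6.97 pL → 6.97
  363 pL → 363
  27.6 pL → 27.6
  0.0528 nL = 0.0528 × 10³ pL = 52.8
Sum: 785 + 6.97 + 363 + 27.6 + 52.8 = 1235.37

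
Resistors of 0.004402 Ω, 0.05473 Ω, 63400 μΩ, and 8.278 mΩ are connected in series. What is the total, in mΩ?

130.81 mΩ

In mΩ:
  0.004402 Ω = 0.004402 × 10^3 mΩ = 4.402
  0.05473 Ω = 0.05473 × 10^3 mΩ = 54.73
  63400 μΩ = 63400 × 10^-3 mΩ = 63.4
  8.278 mΩ → 8.278
Sum: 4.402 + 54.73 + 63.4 + 8.278 = 130.81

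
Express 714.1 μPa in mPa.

micro = 10^-6, milli = 10^-3; factor is 10^-3.
714.1 × 10^-3 = 0.7141

0.7141 mPa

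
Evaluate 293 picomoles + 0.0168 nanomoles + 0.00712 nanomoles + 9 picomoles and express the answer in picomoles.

In picomoles:
  293 picomoles → 293
  0.0168 nanomoles = 0.0168e3 picomoles = 16.8
  0.00712 nanomoles = 0.00712e3 picomoles = 7.12
  9 picomoles → 9
Sum: 293 + 16.8 + 7.12 + 9 = 325.92

325.92 picomoles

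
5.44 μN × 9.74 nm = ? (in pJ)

0.0529856 pJ

5.44 × 10⁻⁶ × 9.74 × 10⁻⁹ = 52.9856 × 10⁻¹⁵ J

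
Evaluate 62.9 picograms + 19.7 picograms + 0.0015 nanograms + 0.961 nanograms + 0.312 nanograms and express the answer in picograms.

1357.1 picograms

In picograms:
  62.9 picograms → 62.9
  19.7 picograms → 19.7
  0.0015 nanograms = 0.0015e3 picograms = 1.5
  0.961 nanograms = 0.961e3 picograms = 961
  0.312 nanograms = 0.312e3 picograms = 312
Sum: 62.9 + 19.7 + 1.5 + 961 + 312 = 1357.1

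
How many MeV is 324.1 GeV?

324100 MeV

giga = 10^9, mega = 10^6; factor is 10^3.
324.1 × 10^3 = 324100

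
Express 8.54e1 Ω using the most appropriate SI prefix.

85.4 Ω

= 85.4 Ω; mantissa already in [1, 1000).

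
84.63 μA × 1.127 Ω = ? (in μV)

84.63 × 10^-6 × 1.127 = 95.37801 × 10^-6 V

95.37801 μV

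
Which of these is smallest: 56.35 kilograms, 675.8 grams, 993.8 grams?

675.8 grams

56.35 kilograms = 56350 grams
675.8 grams = 675.8 grams
993.8 grams = 993.8 grams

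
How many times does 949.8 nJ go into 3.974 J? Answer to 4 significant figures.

4184000

(3.974) / (949.8e-9) = 0.004184e9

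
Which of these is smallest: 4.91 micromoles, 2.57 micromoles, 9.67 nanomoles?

4.91 micromoles = 0.00000491 moles
2.57 micromoles = 0.00000257 moles
9.67 nanomoles = 0.00000000967 moles

9.67 nanomoles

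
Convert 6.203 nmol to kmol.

nano = 10^-9, kilo = 10^3; factor is 10^-12.
6.203 × 10^-12 = 0.000000000006203

0.000000000006203 kmol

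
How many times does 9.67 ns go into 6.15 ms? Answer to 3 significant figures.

636000

(6.15e-3) / (9.67e-9) = 0.636e6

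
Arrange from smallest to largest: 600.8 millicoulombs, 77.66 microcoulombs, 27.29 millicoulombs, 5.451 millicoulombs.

600.8 millicoulombs = 0.6008 coulombs
77.66 microcoulombs = 0.00007766 coulombs
27.29 millicoulombs = 0.02729 coulombs
5.451 millicoulombs = 0.005451 coulombs

77.66 microcoulombs < 5.451 millicoulombs < 27.29 millicoulombs < 600.8 millicoulombs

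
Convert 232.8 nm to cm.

0.00002328 cm

nano = 1e-9, centi = 1e-2; factor is 1e-7.
232.8 × 1e-7 = 0.00002328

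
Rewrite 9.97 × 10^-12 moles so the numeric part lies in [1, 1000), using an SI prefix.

9.97 picomoles

= 9.97 × 10^-12 moles; 10^-12 is pico.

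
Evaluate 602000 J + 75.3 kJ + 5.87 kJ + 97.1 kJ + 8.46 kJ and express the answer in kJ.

In kJ:
  602000 J = 602000 × 10^-3 kJ = 602
  75.3 kJ → 75.3
  5.87 kJ → 5.87
  97.1 kJ → 97.1
  8.46 kJ → 8.46
Sum: 602 + 75.3 + 5.87 + 97.1 + 8.46 = 788.73

788.73 kJ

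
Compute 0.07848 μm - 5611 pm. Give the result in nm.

72.869 nm

In nm:
  0.07848 μm = 0.07848 × 10^3 nm = 78.48
  5611 pm = 5611 × 10^-3 nm = 5.611
Difference: 78.48 - 5.611 = 72.869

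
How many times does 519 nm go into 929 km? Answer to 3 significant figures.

(929 × 10³) / (519 × 10⁻⁹) = 1.79 × 10¹²

1790000000000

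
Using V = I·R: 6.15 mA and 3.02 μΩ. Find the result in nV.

18.573 nV

6.15e-3 × 3.02e-6 = 18.573e-9 V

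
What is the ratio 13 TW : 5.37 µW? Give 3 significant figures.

2420000000000000000

(13 × 10¹²) / (5.37 × 10⁻⁶) = 2.421 × 10¹⁸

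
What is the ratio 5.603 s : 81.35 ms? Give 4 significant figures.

(5.603) / (81.35 × 10⁻³) = 0.068875 × 10³

68.88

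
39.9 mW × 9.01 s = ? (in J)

0.359499 J

39.9e-3 × 9.01 = 359.499e-3 J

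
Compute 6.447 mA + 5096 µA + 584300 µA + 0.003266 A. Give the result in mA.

In mA:
  6.447 mA → 6.447
  5096 µA = 5096 × 10⁻³ mA = 5.096
  584300 µA = 584300 × 10⁻³ mA = 584.3
  0.003266 A = 0.003266 × 10³ mA = 3.266
Sum: 6.447 + 5.096 + 584.3 + 3.266 = 599.109

599.109 mA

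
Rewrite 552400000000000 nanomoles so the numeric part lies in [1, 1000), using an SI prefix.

= 552.4e3 moles; 1e3 is kilo.

552.4 kilomoles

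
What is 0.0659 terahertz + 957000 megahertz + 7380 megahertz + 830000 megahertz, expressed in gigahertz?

1860.28 gigahertz

In gigahertz:
  0.0659 terahertz = 0.0659e3 gigahertz = 65.9
  957000 megahertz = 957000e-3 gigahertz = 957
  7380 megahertz = 7380e-3 gigahertz = 7.38
  830000 megahertz = 830000e-3 gigahertz = 830
Sum: 65.9 + 957 + 7.38 + 830 = 1860.28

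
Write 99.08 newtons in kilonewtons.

0.09908 kilonewtons

(no prefix) = 1e0, kilo = 1e3; factor is 1e-3.
99.08 × 1e-3 = 0.09908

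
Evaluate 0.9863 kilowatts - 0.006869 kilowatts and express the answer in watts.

In watts:
  0.9863 kilowatts = 0.9863 × 10^3 watts = 986.3
  0.006869 kilowatts = 0.006869 × 10^3 watts = 6.869
Difference: 986.3 - 6.869 = 979.431

979.431 watts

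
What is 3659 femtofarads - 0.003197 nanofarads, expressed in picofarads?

0.462 picofarads

In picofarads:
  3659 femtofarads = 3659e-3 picofarads = 3.659
  0.003197 nanofarads = 0.003197e3 picofarads = 3.197
Difference: 3.659 - 3.197 = 0.462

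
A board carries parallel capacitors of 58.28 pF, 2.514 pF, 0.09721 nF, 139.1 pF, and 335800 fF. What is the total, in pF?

In pF:
  58.28 pF → 58.28
  2.514 pF → 2.514
  0.09721 nF = 0.09721 × 10³ pF = 97.21
  139.1 pF → 139.1
  335800 fF = 335800 × 10⁻³ pF = 335.8
Sum: 58.28 + 2.514 + 97.21 + 139.1 + 335.8 = 632.904

632.904 pF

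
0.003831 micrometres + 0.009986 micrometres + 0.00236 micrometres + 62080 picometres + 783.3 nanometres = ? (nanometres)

In nanometres:
  0.003831 micrometres = 0.003831 × 10^3 nanometres = 3.831
  0.009986 micrometres = 0.009986 × 10^3 nanometres = 9.986
  0.00236 micrometres = 0.00236 × 10^3 nanometres = 2.36
  62080 picometres = 62080 × 10^-3 nanometres = 62.08
  783.3 nanometres → 783.3
Sum: 3.831 + 9.986 + 2.36 + 62.08 + 783.3 = 861.557

861.557 nanometres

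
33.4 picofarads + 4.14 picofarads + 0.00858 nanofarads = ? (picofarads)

46.12 picofarads

In picofarads:
  33.4 picofarads → 33.4
  4.14 picofarads → 4.14
  0.00858 nanofarads = 0.00858e3 picofarads = 8.58
Sum: 33.4 + 4.14 + 8.58 = 46.12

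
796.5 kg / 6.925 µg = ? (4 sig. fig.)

(796.5e3) / (6.925e-6) = 115.02e9

115000000000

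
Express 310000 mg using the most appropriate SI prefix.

310 g

= 310 g; mantissa already in [1, 1000).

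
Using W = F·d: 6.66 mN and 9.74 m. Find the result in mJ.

64.8684 mJ

6.66e-3 × 9.74 = 64.8684e-3 J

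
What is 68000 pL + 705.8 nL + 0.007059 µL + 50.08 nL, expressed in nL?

In nL:
  68000 pL = 68000 × 10^-3 nL = 68
  705.8 nL → 705.8
  0.007059 µL = 0.007059 × 10^3 nL = 7.059
  50.08 nL → 50.08
Sum: 68 + 705.8 + 7.059 + 50.08 = 830.939

830.939 nL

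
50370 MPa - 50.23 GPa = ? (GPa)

0.14 GPa

In GPa:
  50370 MPa = 50370e-3 GPa = 50.37
  50.23 GPa → 50.23
Difference: 50.37 - 50.23 = 0.14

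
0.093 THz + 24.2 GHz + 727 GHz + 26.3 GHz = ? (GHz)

870.5 GHz

In GHz:
  0.093 THz = 0.093 × 10^3 GHz = 93
  24.2 GHz → 24.2
  727 GHz → 727
  26.3 GHz → 26.3
Sum: 93 + 24.2 + 727 + 26.3 = 870.5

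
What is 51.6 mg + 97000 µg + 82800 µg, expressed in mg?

In mg:
  51.6 mg → 51.6
  97000 µg = 97000e-3 mg = 97
  82800 µg = 82800e-3 mg = 82.8
Sum: 51.6 + 97 + 82.8 = 231.4

231.4 mg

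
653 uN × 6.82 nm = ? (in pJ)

653e-6 × 6.82e-9 = 4453.46e-15 J

4.45346 pJ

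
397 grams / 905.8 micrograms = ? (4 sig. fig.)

(397) / (905.8 × 10^-6) = 0.43829 × 10^6

438300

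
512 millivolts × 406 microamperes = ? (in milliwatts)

0.207872 milliwatts

512e-3 × 406e-6 = 207872e-9 W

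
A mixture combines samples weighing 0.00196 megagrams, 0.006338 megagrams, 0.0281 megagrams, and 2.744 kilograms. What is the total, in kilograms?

39.142 kilograms

In kilograms:
  0.00196 megagrams = 0.00196 × 10³ kilograms = 1.96
  0.006338 megagrams = 0.006338 × 10³ kilograms = 6.338
  0.0281 megagrams = 0.0281 × 10³ kilograms = 28.1
  2.744 kilograms → 2.744
Sum: 1.96 + 6.338 + 28.1 + 2.744 = 39.142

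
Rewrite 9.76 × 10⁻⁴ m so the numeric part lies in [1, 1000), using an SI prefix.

976 µm

= 976 × 10⁻⁶ m; 10⁻⁶ is micro.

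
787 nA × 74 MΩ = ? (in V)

787 × 10^-9 × 74 × 10^6 = 58238 × 10^-3 V

58.238 V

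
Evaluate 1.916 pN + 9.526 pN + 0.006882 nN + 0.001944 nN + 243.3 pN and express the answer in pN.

In pN:
  1.916 pN → 1.916
  9.526 pN → 9.526
  0.006882 nN = 0.006882e3 pN = 6.882
  0.001944 nN = 0.001944e3 pN = 1.944
  243.3 pN → 243.3
Sum: 1.916 + 9.526 + 6.882 + 1.944 + 243.3 = 263.568

263.568 pN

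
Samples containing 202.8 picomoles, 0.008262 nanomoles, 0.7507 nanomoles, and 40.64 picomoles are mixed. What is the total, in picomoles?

1002.402 picomoles

In picomoles:
  202.8 picomoles → 202.8
  0.008262 nanomoles = 0.008262e3 picomoles = 8.262
  0.7507 nanomoles = 0.7507e3 picomoles = 750.7
  40.64 picomoles → 40.64
Sum: 202.8 + 8.262 + 750.7 + 40.64 = 1002.402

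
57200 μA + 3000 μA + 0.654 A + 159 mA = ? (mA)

873.2 mA

In mA:
  57200 μA = 57200e-3 mA = 57.2
  3000 μA = 3000e-3 mA = 3
  0.654 A = 0.654e3 mA = 654
  159 mA → 159
Sum: 57.2 + 3 + 654 + 159 = 873.2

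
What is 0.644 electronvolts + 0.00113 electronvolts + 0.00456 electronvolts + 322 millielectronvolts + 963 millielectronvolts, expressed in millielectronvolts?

1934.69 millielectronvolts

In millielectronvolts:
  0.644 electronvolts = 0.644 × 10³ millielectronvolts = 644
  0.00113 electronvolts = 0.00113 × 10³ millielectronvolts = 1.13
  0.00456 electronvolts = 0.00456 × 10³ millielectronvolts = 4.56
  322 millielectronvolts → 322
  963 millielectronvolts → 963
Sum: 644 + 1.13 + 4.56 + 322 + 963 = 1934.69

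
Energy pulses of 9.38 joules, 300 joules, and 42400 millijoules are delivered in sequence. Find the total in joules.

In joules:
  9.38 joules → 9.38
  300 joules → 300
  42400 millijoules = 42400e-3 joules = 42.4
Sum: 9.38 + 300 + 42.4 = 351.78

351.78 joules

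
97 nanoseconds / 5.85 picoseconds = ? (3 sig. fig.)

(97 × 10⁻⁹) / (5.85 × 10⁻¹²) = 16.58 × 10³

16600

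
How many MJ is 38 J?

(no prefix) = 10⁰, mega = 10⁶; factor is 10⁻⁶.
38 × 10⁻⁶ = 0.000038

0.000038 MJ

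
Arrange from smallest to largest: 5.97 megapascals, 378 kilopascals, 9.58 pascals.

9.58 pascals < 378 kilopascals < 5.97 megapascals

5.97 megapascals = 5970000 pascals
378 kilopascals = 378000 pascals
9.58 pascals = 9.58 pascals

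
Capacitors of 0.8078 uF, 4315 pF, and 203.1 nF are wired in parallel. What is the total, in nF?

In nF:
  0.8078 uF = 0.8078 × 10^3 nF = 807.8
  4315 pF = 4315 × 10^-3 nF = 4.315
  203.1 nF → 203.1
Sum: 807.8 + 4.315 + 203.1 = 1015.215

1015.215 nF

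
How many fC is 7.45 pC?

pico = 10^-12, femto = 10^-15; factor is 10^3.
7.45 × 10^3 = 7450

7450 fC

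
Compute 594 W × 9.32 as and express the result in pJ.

594 × 9.32 × 10^-18 = 5536.08 × 10^-18 J

0.00553608 pJ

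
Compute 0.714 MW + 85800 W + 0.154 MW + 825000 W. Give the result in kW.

In kW:
  0.714 MW = 0.714 × 10^3 kW = 714
  85800 W = 85800 × 10^-3 kW = 85.8
  0.154 MW = 0.154 × 10^3 kW = 154
  825000 W = 825000 × 10^-3 kW = 825
Sum: 714 + 85.8 + 154 + 825 = 1778.8

1778.8 kW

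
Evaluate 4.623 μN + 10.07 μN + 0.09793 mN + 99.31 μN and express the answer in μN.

In μN:
  4.623 μN → 4.623
  10.07 μN → 10.07
  0.09793 mN = 0.09793 × 10³ μN = 97.93
  99.31 μN → 99.31
Sum: 4.623 + 10.07 + 97.93 + 99.31 = 211.933

211.933 μN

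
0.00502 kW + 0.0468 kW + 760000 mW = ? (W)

811.82 W

In W:
  0.00502 kW = 0.00502 × 10^3 W = 5.02
  0.0468 kW = 0.0468 × 10^3 W = 46.8
  760000 mW = 760000 × 10^-3 W = 760
Sum: 5.02 + 46.8 + 760 = 811.82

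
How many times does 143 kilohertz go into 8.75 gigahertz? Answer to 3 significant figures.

(8.75e9) / (143e3) = 0.06119e6

61200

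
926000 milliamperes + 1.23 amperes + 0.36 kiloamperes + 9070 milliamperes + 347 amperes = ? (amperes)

In amperes:
  926000 milliamperes = 926000e-3 amperes = 926
  1.23 amperes → 1.23
  0.36 kiloamperes = 0.36e3 amperes = 360
  9070 milliamperes = 9070e-3 amperes = 9.07
  347 amperes → 347
Sum: 926 + 1.23 + 360 + 9.07 + 347 = 1643.3

1643.3 amperes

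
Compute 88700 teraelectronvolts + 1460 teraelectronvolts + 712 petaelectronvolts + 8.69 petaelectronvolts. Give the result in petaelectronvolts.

In petaelectronvolts:
  88700 teraelectronvolts = 88700 × 10^-3 petaelectronvolts = 88.7
  1460 teraelectronvolts = 1460 × 10^-3 petaelectronvolts = 1.46
  712 petaelectronvolts → 712
  8.69 petaelectronvolts → 8.69
Sum: 88.7 + 1.46 + 712 + 8.69 = 810.85

810.85 petaelectronvolts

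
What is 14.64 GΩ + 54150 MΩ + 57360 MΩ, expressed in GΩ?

126.15 GΩ

In GΩ:
  14.64 GΩ → 14.64
  54150 MΩ = 54150 × 10^-3 GΩ = 54.15
  57360 MΩ = 57360 × 10^-3 GΩ = 57.36
Sum: 14.64 + 54.15 + 57.36 = 126.15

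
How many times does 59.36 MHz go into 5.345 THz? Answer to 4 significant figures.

(5.345e12) / (59.36e6) = 0.090044e6

90040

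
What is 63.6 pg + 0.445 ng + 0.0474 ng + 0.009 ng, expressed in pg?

In pg:
  63.6 pg → 63.6
  0.445 ng = 0.445 × 10^3 pg = 445
  0.0474 ng = 0.0474 × 10^3 pg = 47.4
  0.009 ng = 0.009 × 10^3 pg = 9
Sum: 63.6 + 445 + 47.4 + 9 = 565

565 pg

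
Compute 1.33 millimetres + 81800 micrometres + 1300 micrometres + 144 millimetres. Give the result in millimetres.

228.43 millimetres

In millimetres:
  1.33 millimetres → 1.33
  81800 micrometres = 81800e-3 millimetres = 81.8
  1300 micrometres = 1300e-3 millimetres = 1.3
  144 millimetres → 144
Sum: 1.33 + 81.8 + 1.3 + 144 = 228.43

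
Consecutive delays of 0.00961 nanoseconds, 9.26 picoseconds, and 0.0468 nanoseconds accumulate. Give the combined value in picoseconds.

65.67 picoseconds

In picoseconds:
  0.00961 nanoseconds = 0.00961 × 10^3 picoseconds = 9.61
  9.26 picoseconds → 9.26
  0.0468 nanoseconds = 0.0468 × 10^3 picoseconds = 46.8
Sum: 9.61 + 9.26 + 46.8 = 65.67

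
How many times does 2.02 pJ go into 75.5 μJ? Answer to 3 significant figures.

37400000

(75.5e-6) / (2.02e-12) = 37.38e6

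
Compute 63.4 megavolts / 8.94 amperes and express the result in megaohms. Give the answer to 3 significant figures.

7.09 megaohms

(63.4e6) / (8.94) = 7.0917e6 Ω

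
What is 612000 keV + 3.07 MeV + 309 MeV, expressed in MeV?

924.07 MeV

In MeV:
  612000 keV = 612000e-3 MeV = 612
  3.07 MeV → 3.07
  309 MeV → 309
Sum: 612 + 3.07 + 309 = 924.07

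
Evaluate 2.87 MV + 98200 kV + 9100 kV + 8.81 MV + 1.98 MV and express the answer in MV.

120.96 MV

In MV:
  2.87 MV → 2.87
  98200 kV = 98200 × 10⁻³ MV = 98.2
  9100 kV = 9100 × 10⁻³ MV = 9.1
  8.81 MV → 8.81
  1.98 MV → 1.98
Sum: 2.87 + 98.2 + 9.1 + 8.81 + 1.98 = 120.96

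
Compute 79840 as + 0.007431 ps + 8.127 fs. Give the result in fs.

95.398 fs

In fs:
  79840 as = 79840e-3 fs = 79.84
  0.007431 ps = 0.007431e3 fs = 7.431
  8.127 fs → 8.127
Sum: 79.84 + 7.431 + 8.127 = 95.398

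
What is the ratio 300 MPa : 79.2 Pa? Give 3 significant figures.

3790000

(300e6) / (79.2) = 3.788e6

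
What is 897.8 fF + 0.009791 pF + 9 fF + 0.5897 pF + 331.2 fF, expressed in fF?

1837.491 fF

In fF:
  897.8 fF → 897.8
  0.009791 pF = 0.009791 × 10^3 fF = 9.791
  9 fF → 9
  0.5897 pF = 0.5897 × 10^3 fF = 589.7
  331.2 fF → 331.2
Sum: 897.8 + 9.791 + 9 + 589.7 + 331.2 = 1837.491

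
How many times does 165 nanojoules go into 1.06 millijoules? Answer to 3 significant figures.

6420

(1.06 × 10^-3) / (165 × 10^-9) = 0.006424 × 10^6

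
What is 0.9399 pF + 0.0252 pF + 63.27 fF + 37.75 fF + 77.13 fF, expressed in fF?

In fF:
  0.9399 pF = 0.9399 × 10^3 fF = 939.9
  0.0252 pF = 0.0252 × 10^3 fF = 25.2
  63.27 fF → 63.27
  37.75 fF → 37.75
  77.13 fF → 77.13
Sum: 939.9 + 25.2 + 63.27 + 37.75 + 77.13 = 1143.25

1143.25 fF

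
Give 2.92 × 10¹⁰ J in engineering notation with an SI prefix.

= 29.2 × 10⁹ J; 10⁹ is giga.

29.2 GJ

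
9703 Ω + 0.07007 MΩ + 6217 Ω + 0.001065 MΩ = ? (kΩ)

In kΩ:
  9703 Ω = 9703 × 10⁻³ kΩ = 9.703
  0.07007 MΩ = 0.07007 × 10³ kΩ = 70.07
  6217 Ω = 6217 × 10⁻³ kΩ = 6.217
  0.001065 MΩ = 0.001065 × 10³ kΩ = 1.065
Sum: 9.703 + 70.07 + 6.217 + 1.065 = 87.055

87.055 kΩ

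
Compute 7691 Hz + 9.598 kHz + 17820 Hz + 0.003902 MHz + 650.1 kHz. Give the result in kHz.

689.111 kHz

In kHz:
  7691 Hz = 7691e-3 kHz = 7.691
  9.598 kHz → 9.598
  17820 Hz = 17820e-3 kHz = 17.82
  0.003902 MHz = 0.003902e3 kHz = 3.902
  650.1 kHz → 650.1
Sum: 7.691 + 9.598 + 17.82 + 3.902 + 650.1 = 689.111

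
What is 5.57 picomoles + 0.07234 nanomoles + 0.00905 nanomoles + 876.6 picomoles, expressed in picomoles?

963.56 picomoles

In picomoles:
  5.57 picomoles → 5.57
  0.07234 nanomoles = 0.07234 × 10^3 picomoles = 72.34
  0.00905 nanomoles = 0.00905 × 10^3 picomoles = 9.05
  876.6 picomoles → 876.6
Sum: 5.57 + 72.34 + 9.05 + 876.6 = 963.56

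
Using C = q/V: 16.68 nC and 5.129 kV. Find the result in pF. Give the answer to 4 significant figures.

(16.68e-9) / (5.129e3) = 3.2521e-12 F

3.252 pF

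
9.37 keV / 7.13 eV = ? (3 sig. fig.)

1310

(9.37 × 10^3) / (7.13) = 1.314 × 10^3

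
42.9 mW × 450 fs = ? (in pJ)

0.019305 pJ

42.9e-3 × 450e-15 = 19305e-18 J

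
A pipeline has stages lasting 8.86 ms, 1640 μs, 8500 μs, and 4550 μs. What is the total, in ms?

23.55 ms

In ms:
  8.86 ms → 8.86
  1640 μs = 1640 × 10^-3 ms = 1.64
  8500 μs = 8500 × 10^-3 ms = 8.5
  4550 μs = 4550 × 10^-3 ms = 4.55
Sum: 8.86 + 1.64 + 8.5 + 4.55 = 23.55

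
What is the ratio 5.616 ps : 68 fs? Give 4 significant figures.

(5.616e-12) / (68e-15) = 0.082588e3

82.59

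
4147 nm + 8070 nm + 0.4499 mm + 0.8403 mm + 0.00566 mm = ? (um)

1308.077 um

In um:
  4147 nm = 4147e-3 um = 4.147
  8070 nm = 8070e-3 um = 8.07
  0.4499 mm = 0.4499e3 um = 449.9
  0.8403 mm = 0.8403e3 um = 840.3
  0.00566 mm = 0.00566e3 um = 5.66
Sum: 4.147 + 8.07 + 449.9 + 840.3 + 5.66 = 1308.077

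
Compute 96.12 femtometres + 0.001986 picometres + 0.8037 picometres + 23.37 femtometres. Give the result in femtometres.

925.176 femtometres

In femtometres:
  96.12 femtometres → 96.12
  0.001986 picometres = 0.001986 × 10³ femtometres = 1.986
  0.8037 picometres = 0.8037 × 10³ femtometres = 803.7
  23.37 femtometres → 23.37
Sum: 96.12 + 1.986 + 803.7 + 23.37 = 925.176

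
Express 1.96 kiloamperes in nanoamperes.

kilo = 10^3, nano = 10^-9; factor is 10^12.
1.96 × 10^12 = 1960000000000

1960000000000 nanoamperes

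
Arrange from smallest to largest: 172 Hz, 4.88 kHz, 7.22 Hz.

172 Hz = 172 Hz
4.88 kHz = 4880 Hz
7.22 Hz = 7.22 Hz

7.22 Hz < 172 Hz < 4.88 kHz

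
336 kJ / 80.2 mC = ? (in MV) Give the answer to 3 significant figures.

(336e3) / (80.2e-3) = 4.1895e6 V

4.19 MV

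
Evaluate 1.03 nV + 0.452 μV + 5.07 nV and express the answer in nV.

In nV:
  1.03 nV → 1.03
  0.452 μV = 0.452e3 nV = 452
  5.07 nV → 5.07
Sum: 1.03 + 452 + 5.07 = 458.1

458.1 nV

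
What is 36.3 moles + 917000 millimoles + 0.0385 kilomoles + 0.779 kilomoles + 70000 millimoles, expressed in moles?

1840.8 moles

In moles:
  36.3 moles → 36.3
  917000 millimoles = 917000 × 10⁻³ moles = 917
  0.0385 kilomoles = 0.0385 × 10³ moles = 38.5
  0.779 kilomoles = 0.779 × 10³ moles = 779
  70000 millimoles = 70000 × 10⁻³ moles = 70
Sum: 36.3 + 917 + 38.5 + 779 + 70 = 1840.8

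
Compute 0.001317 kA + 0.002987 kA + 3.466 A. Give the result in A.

In A:
  0.001317 kA = 0.001317 × 10³ A = 1.317
  0.002987 kA = 0.002987 × 10³ A = 2.987
  3.466 A → 3.466
Sum: 1.317 + 2.987 + 3.466 = 7.77

7.77 A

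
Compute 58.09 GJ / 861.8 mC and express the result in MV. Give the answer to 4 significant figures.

67410 MV

(58.09 × 10^9) / (861.8 × 10^-3) = 0.0674054 × 10^12 V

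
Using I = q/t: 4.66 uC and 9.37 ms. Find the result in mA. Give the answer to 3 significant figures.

0.497 mA

(4.66 × 10^-6) / (9.37 × 10^-3) = 0.49733 × 10^-3 A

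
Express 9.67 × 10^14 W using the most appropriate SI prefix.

967 TW

= 967 × 10^12 W; 10^12 is tera.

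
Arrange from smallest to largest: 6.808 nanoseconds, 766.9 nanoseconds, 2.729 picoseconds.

6.808 nanoseconds = 0.000000006808 seconds
766.9 nanoseconds = 0.0000007669 seconds
2.729 picoseconds = 0.000000000002729 seconds

2.729 picoseconds < 6.808 nanoseconds < 766.9 nanoseconds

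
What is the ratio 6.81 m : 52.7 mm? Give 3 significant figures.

(6.81) / (52.7 × 10⁻³) = 0.1292 × 10³

129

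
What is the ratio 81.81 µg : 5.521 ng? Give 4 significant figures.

14820

(81.81 × 10^-6) / (5.521 × 10^-9) = 14.818 × 10^3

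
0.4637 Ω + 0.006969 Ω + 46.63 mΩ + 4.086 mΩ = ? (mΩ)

In mΩ:
  0.4637 Ω = 0.4637e3 mΩ = 463.7
  0.006969 Ω = 0.006969e3 mΩ = 6.969
  46.63 mΩ → 46.63
  4.086 mΩ → 4.086
Sum: 463.7 + 6.969 + 46.63 + 4.086 = 521.385

521.385 mΩ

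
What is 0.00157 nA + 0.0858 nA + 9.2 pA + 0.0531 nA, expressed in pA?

149.67 pA

In pA:
  0.00157 nA = 0.00157 × 10^3 pA = 1.57
  0.0858 nA = 0.0858 × 10^3 pA = 85.8
  9.2 pA → 9.2
  0.0531 nA = 0.0531 × 10^3 pA = 53.1
Sum: 1.57 + 85.8 + 9.2 + 53.1 = 149.67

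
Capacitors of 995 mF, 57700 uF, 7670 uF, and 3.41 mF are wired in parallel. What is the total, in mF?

1063.78 mF

In mF:
  995 mF → 995
  57700 uF = 57700 × 10^-3 mF = 57.7
  7670 uF = 7670 × 10^-3 mF = 7.67
  3.41 mF → 3.41
Sum: 995 + 57.7 + 7.67 + 3.41 = 1063.78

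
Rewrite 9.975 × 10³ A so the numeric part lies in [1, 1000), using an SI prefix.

9.975 kA

= 9.975 × 10³ A; 10³ is kilo.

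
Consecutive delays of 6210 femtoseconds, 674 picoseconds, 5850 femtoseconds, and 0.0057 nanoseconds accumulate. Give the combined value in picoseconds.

In picoseconds:
  6210 femtoseconds = 6210 × 10⁻³ picoseconds = 6.21
  674 picoseconds → 674
  5850 femtoseconds = 5850 × 10⁻³ picoseconds = 5.85
  0.0057 nanoseconds = 0.0057 × 10³ picoseconds = 5.7
Sum: 6.21 + 674 + 5.85 + 5.7 = 691.76

691.76 picoseconds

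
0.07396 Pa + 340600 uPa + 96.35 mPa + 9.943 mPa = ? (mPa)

520.853 mPa

In mPa:
  0.07396 Pa = 0.07396e3 mPa = 73.96
  340600 uPa = 340600e-3 mPa = 340.6
  96.35 mPa → 96.35
  9.943 mPa → 9.943
Sum: 73.96 + 340.6 + 96.35 + 9.943 = 520.853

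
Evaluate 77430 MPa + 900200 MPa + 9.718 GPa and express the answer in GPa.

987.348 GPa

In GPa:
  77430 MPa = 77430 × 10⁻³ GPa = 77.43
  900200 MPa = 900200 × 10⁻³ GPa = 900.2
  9.718 GPa → 9.718
Sum: 77.43 + 900.2 + 9.718 = 987.348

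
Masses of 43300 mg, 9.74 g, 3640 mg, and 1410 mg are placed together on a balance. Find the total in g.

58.09 g

In g:
  43300 mg = 43300e-3 g = 43.3
  9.74 g → 9.74
  3640 mg = 3640e-3 g = 3.64
  1410 mg = 1410e-3 g = 1.41
Sum: 43.3 + 9.74 + 3.64 + 1.41 = 58.09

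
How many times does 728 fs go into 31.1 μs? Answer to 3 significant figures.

(31.1 × 10^-6) / (728 × 10^-15) = 0.04272 × 10^9

42700000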